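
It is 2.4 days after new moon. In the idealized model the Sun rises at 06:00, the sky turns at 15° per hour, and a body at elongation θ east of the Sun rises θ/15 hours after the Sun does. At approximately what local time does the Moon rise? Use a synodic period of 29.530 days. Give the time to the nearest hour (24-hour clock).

08:00

The Moon has covered 2.4/29.530 of its cycle, so θ ≈ 360° × 2.4/29.530 = 29.3°.
At 15° of sky rotation per hour, 29.3° corresponds to a 1.95 h lag.
06:00 + 1.95 h ≈ 07:57 → 08:00 to the nearest hour.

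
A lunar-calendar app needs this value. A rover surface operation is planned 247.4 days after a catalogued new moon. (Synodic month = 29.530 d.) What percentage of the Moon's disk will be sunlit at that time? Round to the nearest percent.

Reduce mod P: 247.4 − 8×29.530 = 11.16 d into the current lunation.
The Moon has covered 11.16/29.530 of its cycle, so θ ≈ 360° × 11.16/29.530 = 136.1°.
With cos θ = (-0.720), the lit fraction is (1 − (-0.720))/2 ≈ 0.860, so 86%.

86%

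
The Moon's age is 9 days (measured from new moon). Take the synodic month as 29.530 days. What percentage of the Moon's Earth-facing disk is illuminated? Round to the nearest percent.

Elongation θ = 360° × 9/29.530 ≈ 109.7°.
With cos θ = (-0.337), the lit fraction is (1 − (-0.337))/2 ≈ 0.669, so 67%.

67%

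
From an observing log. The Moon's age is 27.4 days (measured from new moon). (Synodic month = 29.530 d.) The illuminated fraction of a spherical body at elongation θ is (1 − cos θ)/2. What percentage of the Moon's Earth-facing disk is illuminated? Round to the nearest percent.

The Moon has covered 27.4/29.530 of its cycle, so θ ≈ 360° × 27.4/29.530 = 334.0°.
cos 334.0° = 0.899, so f = (1 − 0.899)/2 = 0.050, so 5%.

5%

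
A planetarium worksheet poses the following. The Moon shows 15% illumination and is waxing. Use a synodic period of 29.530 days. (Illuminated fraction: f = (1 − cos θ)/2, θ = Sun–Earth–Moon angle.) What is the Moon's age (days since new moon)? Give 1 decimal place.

3.7 days

From f = (1 − cos θ)/2: cos θ = 1 − 2×0.15 = 0.700; arccos → 45.6°.
Waxing ⇒ before full, so θ = 45.6°.
Age = 29.530 × 45.6°/360° ≈ 3.74 days.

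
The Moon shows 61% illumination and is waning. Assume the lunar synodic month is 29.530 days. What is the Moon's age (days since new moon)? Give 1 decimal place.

21.1 days

Invert f = (1 − cos θ)/2 to get cos θ = 1 − 2(0.61) = -0.220, hence θ₀ = arccos -0.220 = 102.7°.
Since the Moon is past full (waning), take the reflex angle: θ = 360° − 102.7° = 257.3°.
Age = 29.530 × 257.3°/360° ≈ 21.11 days.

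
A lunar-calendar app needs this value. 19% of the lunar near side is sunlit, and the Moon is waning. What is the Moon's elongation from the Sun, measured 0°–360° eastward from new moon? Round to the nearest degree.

308°

From f = (1 − cos θ)/2: cos θ = 1 − 2×0.19 = 0.620; arccos → 51.7°.
Waning ⇒ past full, so θ = 360° − 51.7° = 308.3°.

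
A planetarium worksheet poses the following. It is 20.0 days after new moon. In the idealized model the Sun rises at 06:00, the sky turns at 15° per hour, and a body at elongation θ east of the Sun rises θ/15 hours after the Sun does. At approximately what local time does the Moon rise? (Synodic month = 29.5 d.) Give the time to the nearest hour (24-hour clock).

22:00

Elongation θ = 360° × 20.0/29.5 ≈ 244.1°.
Delay after the Sun = 244.1° / (15°/h) ≈ 16.27 h.
06:00 + 16.27 h ≈ 22:16 → 22:00 to the nearest hour.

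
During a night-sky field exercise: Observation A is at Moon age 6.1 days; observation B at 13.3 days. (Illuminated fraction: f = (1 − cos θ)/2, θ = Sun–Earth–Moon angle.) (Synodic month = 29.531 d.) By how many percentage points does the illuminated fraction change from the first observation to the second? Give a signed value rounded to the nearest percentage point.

+61 pp

First observation: θ = 360°·6.1/29.531 = 74.4°, so f = 0.365.
Second observation: θ = 162.1°, f = 0.976.
Δf = 0.976 − 0.365 = +0.611, i.e. +61 pp.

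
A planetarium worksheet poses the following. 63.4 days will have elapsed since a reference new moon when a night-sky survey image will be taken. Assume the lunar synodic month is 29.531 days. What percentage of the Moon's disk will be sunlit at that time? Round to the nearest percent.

20%

63.4/29.531 = 2.147 lunations, so 2 complete cycles and 4.34 d into the next.
Elongation θ = 360° × 4.34/29.531 ≈ 52.9°.
Illuminated fraction = (1 − cos 52.9°)/2 = (1 − 0.603)/2 ≈ 0.198, so 20%.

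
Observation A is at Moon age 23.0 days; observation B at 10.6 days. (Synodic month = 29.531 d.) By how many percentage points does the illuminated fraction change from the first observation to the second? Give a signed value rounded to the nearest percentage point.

θ₁ = 360° × 23.0/29.531 = 280.4°, f₁ = (1 − cos θ₁)/2 = 0.410.
θ₂ = 360° × 10.6/29.531 = 129.2°, f₂ = (1 − cos θ₂)/2 = 0.816.
Change = f₂ − f₁ = +0.406 → +41 percentage points.

+41 pp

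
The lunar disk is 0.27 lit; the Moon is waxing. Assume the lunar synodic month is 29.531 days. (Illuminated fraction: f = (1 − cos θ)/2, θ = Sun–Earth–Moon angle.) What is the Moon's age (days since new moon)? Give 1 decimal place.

cos θ = 1 − 2f = 0.460, giving a principal value of 62.6°.
Waxing ⇒ before full, so θ = 62.6°.
That fraction of the synodic month is 62.6/360 × 29.531 d ≈ 5.14 d.

5.1 days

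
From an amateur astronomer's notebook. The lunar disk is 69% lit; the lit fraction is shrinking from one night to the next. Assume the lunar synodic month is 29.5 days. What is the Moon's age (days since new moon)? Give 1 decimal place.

From f = (1 − cos θ)/2: cos θ = 1 − 2×0.69 = -0.380; arccos → 112.3°.
Since the Moon is past full (waning), take the reflex angle: θ = 360° − 112.3° = 247.7°.
That fraction of the synodic month is 247.7/360 × 29.5 d ≈ 20.29 d.

20.3 days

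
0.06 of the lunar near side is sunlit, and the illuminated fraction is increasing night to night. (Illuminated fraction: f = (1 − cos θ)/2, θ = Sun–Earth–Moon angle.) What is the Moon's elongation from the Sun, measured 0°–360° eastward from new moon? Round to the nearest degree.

Invert f = (1 − cos θ)/2 to get cos θ = 1 − 2(0.06) = 0.880, hence θ₀ = arccos 0.880 = 28.4°.
Waxing ⇒ before full, so θ = 28.4°.

28°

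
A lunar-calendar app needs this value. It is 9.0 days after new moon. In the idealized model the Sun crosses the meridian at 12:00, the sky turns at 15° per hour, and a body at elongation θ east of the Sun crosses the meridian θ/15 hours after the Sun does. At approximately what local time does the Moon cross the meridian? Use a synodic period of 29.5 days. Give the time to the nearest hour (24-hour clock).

The Moon has covered 9.0/29.5 of its cycle, so θ ≈ 360° × 9.0/29.5 = 109.8°.
Delay after the Sun = 109.8° / (15°/h) ≈ 7.32 h.
12:00 + 7.32 h ≈ 19:19 → 19:00 to the nearest hour.

19:00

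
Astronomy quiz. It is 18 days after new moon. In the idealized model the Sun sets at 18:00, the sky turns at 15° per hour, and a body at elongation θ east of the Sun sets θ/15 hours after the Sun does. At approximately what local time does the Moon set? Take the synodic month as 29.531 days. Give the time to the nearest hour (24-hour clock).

The Moon has covered 18/29.531 of its cycle, so θ ≈ 360° × 18/29.531 = 219.4°.
Delay after the Sun = 219.4° / (15°/h) ≈ 14.63 h.
18:00 + 14.63 h ≈ 08:38 → 09:00 to the nearest hour.

09:00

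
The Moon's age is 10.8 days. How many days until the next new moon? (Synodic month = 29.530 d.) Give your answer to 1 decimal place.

18.7 days

One full lunation from the last new moon is 29.530 d; remaining = 29.530 − 10.8 = 18.730 d.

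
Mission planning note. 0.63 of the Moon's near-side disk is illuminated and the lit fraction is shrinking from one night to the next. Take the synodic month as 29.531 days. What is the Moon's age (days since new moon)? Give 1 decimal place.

20.9 days

From f = (1 − cos θ)/2: cos θ = 1 − 2×0.63 = -0.260; arccos → 105.1°.
Waning ⇒ past full, so θ = 360° − 105.1° = 254.9°.
Age = 29.531 × 254.9°/360° ≈ 20.91 days.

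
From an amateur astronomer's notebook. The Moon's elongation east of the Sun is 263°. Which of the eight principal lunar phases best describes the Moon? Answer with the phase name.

The last quarter sector spans roughly 248°–292°; 263° falls inside it.

last quarter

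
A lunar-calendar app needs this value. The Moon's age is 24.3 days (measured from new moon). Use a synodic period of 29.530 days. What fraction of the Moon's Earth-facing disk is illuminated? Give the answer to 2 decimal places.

Phase angle: θ = 360°·(24.3 d)/(29.530 d) = 296.2°.
cos 296.2° = 0.442, so f = (1 − 0.442)/2 = 0.279.

0.28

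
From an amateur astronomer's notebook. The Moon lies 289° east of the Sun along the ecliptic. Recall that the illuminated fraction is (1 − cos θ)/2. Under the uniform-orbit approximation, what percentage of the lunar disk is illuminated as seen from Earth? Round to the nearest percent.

Half-versine of 289°: (1 − 0.326)/2 = 0.337, i.e. 34%.

34%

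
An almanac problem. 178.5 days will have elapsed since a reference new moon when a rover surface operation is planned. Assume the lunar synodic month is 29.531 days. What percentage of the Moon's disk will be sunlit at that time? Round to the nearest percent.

178.5/29.531 = 6.044 lunations, so 6 complete cycles and 1.31 d into the next.
Phase angle: θ = 360°·(1.31 d)/(29.531 d) = 16.0°.
With cos θ = 0.961, the lit fraction is (1 − 0.961)/2 ≈ 0.019, so 2%.

2%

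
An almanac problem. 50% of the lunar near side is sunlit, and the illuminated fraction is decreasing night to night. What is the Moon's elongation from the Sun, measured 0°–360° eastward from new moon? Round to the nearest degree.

cos θ = 1 − 2f = 0.000, giving a principal value of 90.0°.
A waning Moon lies in 180°–360°, so θ = 360° − 90.0° = 270.0°.

270°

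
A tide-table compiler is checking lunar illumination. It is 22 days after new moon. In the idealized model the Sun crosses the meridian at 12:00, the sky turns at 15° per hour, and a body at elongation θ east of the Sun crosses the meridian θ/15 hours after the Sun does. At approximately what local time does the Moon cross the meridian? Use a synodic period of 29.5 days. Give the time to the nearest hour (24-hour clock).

06:00

Phase angle: θ = 360°·(22 d)/(29.5 d) = 268.5°.
Delay after the Sun = 268.5° / (15°/h) ≈ 17.90 h.
12:00 + 17.90 h ≈ 05:54 → 06:00 to the nearest hour.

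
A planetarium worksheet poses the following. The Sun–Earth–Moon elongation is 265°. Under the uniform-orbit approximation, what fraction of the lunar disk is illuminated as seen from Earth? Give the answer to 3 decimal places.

0.544

cos 265° = (-0.087), so f = (1 − (-0.087))/2 = 0.544.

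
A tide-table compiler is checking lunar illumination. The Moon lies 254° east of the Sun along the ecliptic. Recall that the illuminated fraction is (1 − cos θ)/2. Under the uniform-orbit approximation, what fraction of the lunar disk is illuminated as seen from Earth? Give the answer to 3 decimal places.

0.638

cos 254° = (-0.276), so f = (1 − (-0.276))/2 = 0.638.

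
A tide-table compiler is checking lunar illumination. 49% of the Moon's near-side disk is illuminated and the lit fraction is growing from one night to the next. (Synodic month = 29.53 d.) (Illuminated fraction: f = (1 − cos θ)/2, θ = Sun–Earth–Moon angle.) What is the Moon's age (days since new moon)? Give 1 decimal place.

7.3 days

cos θ = 1 − 2f = 0.020, giving a principal value of 88.9°.
The Moon is waxing (0°–180°), so θ = 88.9° directly.
At 360°/29.53 d per day, 88.9° corresponds to 7.29 days.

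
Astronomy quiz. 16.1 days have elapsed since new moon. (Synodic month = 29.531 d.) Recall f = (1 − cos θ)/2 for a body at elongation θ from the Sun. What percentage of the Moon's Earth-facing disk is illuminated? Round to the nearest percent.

Elongation θ = 360° × 16.1/29.531 ≈ 196.3°.
With cos θ = (-0.960), the lit fraction is (1 − (-0.960))/2 ≈ 0.980, so 98%.

98%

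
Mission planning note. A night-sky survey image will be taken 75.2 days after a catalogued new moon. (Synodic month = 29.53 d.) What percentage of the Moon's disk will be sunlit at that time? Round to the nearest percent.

75.2 d spans 2 complete synodic months (2 × 29.53 = 59.06 d) plus 16.14 d.
Elongation θ = 360° × 16.14/29.53 ≈ 196.8°.
With cos θ = (-0.958), the lit fraction is (1 − (-0.958))/2 ≈ 0.979, so 98%.

98%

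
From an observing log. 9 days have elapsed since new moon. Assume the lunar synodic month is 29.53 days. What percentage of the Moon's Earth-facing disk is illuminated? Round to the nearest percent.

67%

Elongation θ = 360° × 9/29.53 ≈ 109.7°.
cos 109.7° = (-0.337), so f = (1 − (-0.337))/2 = 0.669, so 67%.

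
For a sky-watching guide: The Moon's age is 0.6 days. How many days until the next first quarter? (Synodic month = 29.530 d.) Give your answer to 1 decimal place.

6.8 days

First quarter occurs at elongation 90°, i.e. at age 29.530 × 90/360 = 7.383 d.
So 6.783 days remain (7.383 − 0.6).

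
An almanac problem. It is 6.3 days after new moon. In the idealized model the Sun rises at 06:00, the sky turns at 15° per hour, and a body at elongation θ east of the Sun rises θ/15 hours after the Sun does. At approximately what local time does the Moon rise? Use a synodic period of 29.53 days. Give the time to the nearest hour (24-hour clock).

The Moon has covered 6.3/29.53 of its cycle, so θ ≈ 360° × 6.3/29.53 = 76.8°.
At 15° of sky rotation per hour, 76.8° corresponds to a 5.12 h lag.
06:00 + 5.12 h ≈ 11:07 → 11:00 to the nearest hour.

11:00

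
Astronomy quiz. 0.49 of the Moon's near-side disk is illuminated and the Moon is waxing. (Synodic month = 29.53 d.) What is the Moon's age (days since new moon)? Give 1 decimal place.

From f = (1 − cos θ)/2: cos θ = 1 − 2×0.49 = 0.020; arccos → 88.9°.
Before full moon the principal value applies: θ = 88.9°.
At 360°/29.53 d per day, 88.9° corresponds to 7.29 days.

7.3 days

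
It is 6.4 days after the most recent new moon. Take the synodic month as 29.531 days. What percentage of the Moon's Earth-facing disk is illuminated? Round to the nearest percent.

Phase angle: θ = 360°·(6.4 d)/(29.531 d) = 78.0°.
cos 78.0° = 0.208, so f = (1 − 0.208)/2 = 0.396, so 40%.

40%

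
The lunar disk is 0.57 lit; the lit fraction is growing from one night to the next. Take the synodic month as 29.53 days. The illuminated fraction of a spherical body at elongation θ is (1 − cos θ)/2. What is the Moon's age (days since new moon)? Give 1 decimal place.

8.0 days

cos θ = 1 − 2f = -0.140, giving a principal value of 98.0°.
The Moon is waxing (0°–180°), so θ = 98.0° directly.
Age = 29.53 × 98.0°/360° ≈ 8.04 days.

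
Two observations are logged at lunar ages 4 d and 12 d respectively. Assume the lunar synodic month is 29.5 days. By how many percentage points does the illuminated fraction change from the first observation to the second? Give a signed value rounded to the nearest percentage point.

+75 pp

First observation: θ = 360°·4/29.5 = 48.8°, so f = 0.171.
Second observation: θ = 146.4°, f = 0.917.
Δf = 0.917 − 0.171 = +0.746, i.e. +75 pp.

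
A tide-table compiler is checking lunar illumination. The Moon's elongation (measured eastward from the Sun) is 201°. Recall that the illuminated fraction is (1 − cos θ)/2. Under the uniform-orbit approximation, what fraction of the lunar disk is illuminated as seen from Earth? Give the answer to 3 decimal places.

cos 201° = (-0.934), so f = (1 − (-0.934))/2 = 0.967.

0.967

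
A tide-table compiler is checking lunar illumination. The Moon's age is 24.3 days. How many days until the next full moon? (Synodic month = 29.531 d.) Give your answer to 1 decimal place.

Full moon is 0.5 of the way through the cycle: age 0.5 × 29.531 = 14.765 d.
This lunation's full moon (14.765 d) has passed, so add one period: 44.296 − 24.3 = 19.996 days.

20.0 days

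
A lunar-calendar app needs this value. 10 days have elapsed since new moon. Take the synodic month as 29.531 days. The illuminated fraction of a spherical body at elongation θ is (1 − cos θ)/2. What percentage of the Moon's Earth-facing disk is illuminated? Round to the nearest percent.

76%

The Moon has covered 10/29.531 of its cycle, so θ ≈ 360° × 10/29.531 = 121.9°.
cos 121.9° = (-0.529), so f = (1 − (-0.529))/2 = 0.764, so 76%.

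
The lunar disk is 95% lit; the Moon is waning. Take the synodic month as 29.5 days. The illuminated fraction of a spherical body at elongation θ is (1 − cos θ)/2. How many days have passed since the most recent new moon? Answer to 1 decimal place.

cos θ = 1 − 2f = -0.900, giving a principal value of 154.2°.
Waning ⇒ past full, so θ = 360° − 154.2° = 205.8°.
Age = 29.5 × 205.8°/360° ≈ 16.87 days.

16.9 days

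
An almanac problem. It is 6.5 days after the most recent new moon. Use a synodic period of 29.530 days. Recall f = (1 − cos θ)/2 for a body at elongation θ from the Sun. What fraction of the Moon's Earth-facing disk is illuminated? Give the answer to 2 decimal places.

0.41

Phase angle: θ = 360°·(6.5 d)/(29.530 d) = 79.2°.
With cos θ = 0.187, the lit fraction is (1 − 0.187)/2 ≈ 0.407.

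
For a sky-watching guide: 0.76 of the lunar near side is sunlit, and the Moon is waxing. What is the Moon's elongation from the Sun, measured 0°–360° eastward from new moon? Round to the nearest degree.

121°

From f = (1 − cos θ)/2: cos θ = 1 − 2×0.76 = -0.520; arccos → 121.3°.
Waxing ⇒ before full, so θ = 121.3°.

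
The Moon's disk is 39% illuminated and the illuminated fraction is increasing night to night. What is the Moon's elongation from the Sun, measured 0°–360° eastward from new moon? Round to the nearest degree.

Invert f = (1 − cos θ)/2 to get cos θ = 1 − 2(0.39) = 0.220, hence θ₀ = arccos 0.220 = 77.3°.
The Moon is waxing (0°–180°), so θ = 77.3° directly.

77°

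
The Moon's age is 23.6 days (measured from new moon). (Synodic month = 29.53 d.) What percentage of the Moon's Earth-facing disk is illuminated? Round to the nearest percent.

Phase angle: θ = 360°·(23.6 d)/(29.53 d) = 287.7°.
Illuminated fraction = (1 − cos 287.7°)/2 = (1 − 0.304)/2 ≈ 0.348, so 35%.

35%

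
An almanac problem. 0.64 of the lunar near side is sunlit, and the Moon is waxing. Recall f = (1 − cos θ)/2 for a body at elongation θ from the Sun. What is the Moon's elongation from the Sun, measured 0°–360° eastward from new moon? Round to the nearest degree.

106°

Invert f = (1 − cos θ)/2 to get cos θ = 1 − 2(0.64) = -0.280, hence θ₀ = arccos -0.280 = 106.3°.
Waxing ⇒ before full, so θ = 106.3°.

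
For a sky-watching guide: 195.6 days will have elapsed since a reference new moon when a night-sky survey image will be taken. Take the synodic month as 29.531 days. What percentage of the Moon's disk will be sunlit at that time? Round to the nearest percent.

Reduce mod P: 195.6 − 6×29.531 = 18.41 d into the current lunation.
Elongation θ = 360° × 18.41/29.531 ≈ 224.5°.
cos 224.5° = (-0.714), so f = (1 − (-0.714))/2 = 0.857, so 86%.

86%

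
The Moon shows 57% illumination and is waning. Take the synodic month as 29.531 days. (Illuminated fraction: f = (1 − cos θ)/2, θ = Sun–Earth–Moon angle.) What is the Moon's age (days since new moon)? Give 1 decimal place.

Invert f = (1 − cos θ)/2 to get cos θ = 1 − 2(0.57) = -0.140, hence θ₀ = arccos -0.140 = 98.0°.
A waning Moon lies in 180°–360°, so θ = 360° − 98.0° = 262.0°.
At 360°/29.531 d per day, 262.0° corresponds to 21.49 days.

21.5 days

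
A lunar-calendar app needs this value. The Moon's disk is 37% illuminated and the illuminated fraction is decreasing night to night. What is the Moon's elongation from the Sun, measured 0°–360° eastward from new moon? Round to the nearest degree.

From f = (1 − cos θ)/2: cos θ = 1 − 2×0.37 = 0.260; arccos → 74.9°.
A waning Moon lies in 180°–360°, so θ = 360° − 74.9° = 285.1°.

285°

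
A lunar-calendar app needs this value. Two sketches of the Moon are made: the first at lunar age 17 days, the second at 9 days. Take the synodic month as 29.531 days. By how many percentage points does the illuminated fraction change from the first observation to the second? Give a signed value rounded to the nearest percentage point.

First observation: θ = 360°·17/29.531 = 207.2°, so f = 0.945.
Second observation: θ = 109.7°, f = 0.669.
Δf = 0.669 − 0.945 = -0.276, i.e. -28 pp.

-28 pp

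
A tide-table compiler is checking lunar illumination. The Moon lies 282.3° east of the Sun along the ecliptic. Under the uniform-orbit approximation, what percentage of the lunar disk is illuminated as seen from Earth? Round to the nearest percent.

Half-versine of 282.3°: (1 − 0.213)/2 = 0.393, i.e. 39%.

39%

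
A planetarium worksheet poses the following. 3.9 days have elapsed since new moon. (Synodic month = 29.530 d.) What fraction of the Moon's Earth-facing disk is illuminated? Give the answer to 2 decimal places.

Phase angle: θ = 360°·(3.9 d)/(29.530 d) = 47.5°.
With cos θ = 0.675, the lit fraction is (1 − 0.675)/2 ≈ 0.162.

0.16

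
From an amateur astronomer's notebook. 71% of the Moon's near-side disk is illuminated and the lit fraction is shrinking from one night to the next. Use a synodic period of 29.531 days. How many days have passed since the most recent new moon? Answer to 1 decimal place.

20.1 days

Invert f = (1 − cos θ)/2 to get cos θ = 1 − 2(0.71) = -0.420, hence θ₀ = arccos -0.420 = 114.8°.
A waning Moon lies in 180°–360°, so θ = 360° − 114.8° = 245.2°.
Age = 29.531 × 245.2°/360° ≈ 20.11 days.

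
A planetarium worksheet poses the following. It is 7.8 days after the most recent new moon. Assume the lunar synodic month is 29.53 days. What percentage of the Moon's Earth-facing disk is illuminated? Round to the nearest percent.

The Moon has covered 7.8/29.53 of its cycle, so θ ≈ 360° × 7.8/29.53 = 95.1°.
cos 95.1° = (-0.089), so f = (1 − (-0.089))/2 = 0.544, so 54%.

54%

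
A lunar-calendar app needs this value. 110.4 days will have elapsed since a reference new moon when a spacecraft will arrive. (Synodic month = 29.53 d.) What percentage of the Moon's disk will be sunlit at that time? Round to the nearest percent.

54%

110.4/29.53 = 3.739 lunations, so 3 complete cycles and 21.81 d into the next.
The Moon has covered 21.81/29.53 of its cycle, so θ ≈ 360° × 21.81/29.53 = 265.9°.
cos 265.9° = (-0.072), so f = (1 − (-0.072))/2 = 0.536, so 54%.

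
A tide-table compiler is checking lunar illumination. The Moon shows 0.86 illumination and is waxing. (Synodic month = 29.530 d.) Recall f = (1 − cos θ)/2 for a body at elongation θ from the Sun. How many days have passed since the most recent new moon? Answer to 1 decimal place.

11.2 days

From f = (1 − cos θ)/2: cos θ = 1 − 2×0.86 = -0.720; arccos → 136.1°.
Before full moon the principal value applies: θ = 136.1°.
At 360°/29.530 d per day, 136.1° corresponds to 11.16 days.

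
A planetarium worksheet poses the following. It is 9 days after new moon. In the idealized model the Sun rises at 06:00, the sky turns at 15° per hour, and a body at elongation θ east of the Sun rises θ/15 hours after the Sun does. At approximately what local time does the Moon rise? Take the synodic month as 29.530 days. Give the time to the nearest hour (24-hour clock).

13:00

The Moon has covered 9/29.530 of its cycle, so θ ≈ 360° × 9/29.530 = 109.7°.
The Moon trails the Sun by θ/15 = 109.7/15 ≈ 7.31 hours.
06:00 + 7.31 h ≈ 13:19 → 13:00 to the nearest hour.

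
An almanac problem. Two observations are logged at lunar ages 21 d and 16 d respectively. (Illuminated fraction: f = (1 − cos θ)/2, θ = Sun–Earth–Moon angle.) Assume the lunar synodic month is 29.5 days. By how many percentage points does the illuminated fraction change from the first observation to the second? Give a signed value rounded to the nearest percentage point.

+36 pp

First observation: θ = 360°·21/29.5 = 256.3°, so f = 0.619.
Second observation: θ = 195.3°, f = 0.982.
Δf = 0.982 − 0.619 = +0.364, i.e. +36 pp.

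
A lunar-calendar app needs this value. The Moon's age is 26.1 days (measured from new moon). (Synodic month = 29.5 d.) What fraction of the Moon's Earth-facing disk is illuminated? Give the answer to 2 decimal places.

The Moon has covered 26.1/29.5 of its cycle, so θ ≈ 360° × 26.1/29.5 = 318.5°.
Illuminated fraction = (1 − cos 318.5°)/2 = (1 − 0.749)/2 ≈ 0.125.

0.13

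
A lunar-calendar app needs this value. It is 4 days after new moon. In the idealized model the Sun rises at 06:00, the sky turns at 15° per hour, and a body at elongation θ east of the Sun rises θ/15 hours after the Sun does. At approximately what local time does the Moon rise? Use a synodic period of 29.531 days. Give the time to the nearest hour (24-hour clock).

09:00

The Moon has covered 4/29.531 of its cycle, so θ ≈ 360° × 4/29.531 = 48.8°.
At 15° of sky rotation per hour, 48.8° corresponds to a 3.25 h lag.
06:00 + 3.25 h ≈ 09:15 → 09:00 to the nearest hour.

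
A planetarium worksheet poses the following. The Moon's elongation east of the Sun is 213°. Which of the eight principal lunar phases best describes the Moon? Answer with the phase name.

The waning gibbous sector spans roughly 202°–248°; 213° falls inside it.

waning gibbous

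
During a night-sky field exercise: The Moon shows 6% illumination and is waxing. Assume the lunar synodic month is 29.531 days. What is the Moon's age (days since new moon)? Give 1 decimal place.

2.3 days

From f = (1 − cos θ)/2: cos θ = 1 − 2×0.06 = 0.880; arccos → 28.4°.
Before full moon the principal value applies: θ = 28.4°.
At 360°/29.531 d per day, 28.4° corresponds to 2.33 days.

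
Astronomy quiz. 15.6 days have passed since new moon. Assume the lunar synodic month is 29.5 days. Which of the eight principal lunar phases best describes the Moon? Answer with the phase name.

At 15.6/29.5 of the cycle, θ ≈ 190° — the full moon range.

full moon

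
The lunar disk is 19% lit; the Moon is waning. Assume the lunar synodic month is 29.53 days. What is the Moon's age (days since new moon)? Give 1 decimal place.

Invert f = (1 − cos θ)/2 to get cos θ = 1 − 2(0.19) = 0.620, hence θ₀ = arccos 0.620 = 51.7°.
Waning ⇒ past full, so θ = 360° − 51.7° = 308.3°.
That fraction of the synodic month is 308.3/360 × 29.53 d ≈ 25.29 d.

25.3 days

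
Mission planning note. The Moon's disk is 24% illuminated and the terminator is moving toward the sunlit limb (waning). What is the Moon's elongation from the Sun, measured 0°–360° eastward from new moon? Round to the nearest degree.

From f = (1 − cos θ)/2: cos θ = 1 − 2×0.24 = 0.520; arccos → 58.7°.
Since the Moon is past full (waning), take the reflex angle: θ = 360° − 58.7° = 301.3°.

301°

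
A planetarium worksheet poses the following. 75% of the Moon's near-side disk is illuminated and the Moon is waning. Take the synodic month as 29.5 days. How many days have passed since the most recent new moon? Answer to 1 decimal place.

Invert f = (1 − cos θ)/2 to get cos θ = 1 − 2(0.75) = -0.500, hence θ₀ = arccos -0.500 = 120.0°.
A waning Moon lies in 180°–360°, so θ = 360° − 120.0° = 240.0°.
Age = 29.5 × 240.0°/360° ≈ 19.67 days.

19.7 days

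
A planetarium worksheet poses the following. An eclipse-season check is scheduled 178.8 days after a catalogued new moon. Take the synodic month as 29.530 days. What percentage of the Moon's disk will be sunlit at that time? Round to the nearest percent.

3%

178.8 d spans 6 complete synodic months (6 × 29.530 = 177.18 d) plus 1.62 d.
The Moon has covered 1.62/29.530 of its cycle, so θ ≈ 360° × 1.62/29.530 = 19.7°.
cos 19.7° = 0.941, so f = (1 − 0.941)/2 = 0.029, so 3%.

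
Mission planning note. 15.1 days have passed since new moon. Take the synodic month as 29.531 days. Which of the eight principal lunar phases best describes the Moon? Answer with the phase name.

full moon

At 15.1/29.531 of the cycle, θ ≈ 184° — the full moon range.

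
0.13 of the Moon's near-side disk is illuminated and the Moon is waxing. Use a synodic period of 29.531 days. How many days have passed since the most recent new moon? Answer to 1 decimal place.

3.5 days

cos θ = 1 − 2f = 0.740, giving a principal value of 42.3°.
Before full moon the principal value applies: θ = 42.3°.
That fraction of the synodic month is 42.3/360 × 29.531 d ≈ 3.47 d.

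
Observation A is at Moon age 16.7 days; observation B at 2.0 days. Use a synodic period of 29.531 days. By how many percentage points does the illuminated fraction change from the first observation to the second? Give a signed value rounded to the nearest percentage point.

-91 pp

θ₁ = 360° × 16.7/29.531 = 203.6°, f₁ = (1 − cos θ₁)/2 = 0.958.
θ₂ = 360° × 2.0/29.531 = 24.4°, f₂ = (1 − cos θ₂)/2 = 0.045.
Change = f₂ − f₁ = -0.914 → -91 percentage points.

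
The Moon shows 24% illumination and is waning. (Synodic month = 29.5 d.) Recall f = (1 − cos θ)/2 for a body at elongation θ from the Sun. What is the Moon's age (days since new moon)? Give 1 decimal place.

Invert f = (1 − cos θ)/2 to get cos θ = 1 − 2(0.24) = 0.520, hence θ₀ = arccos 0.520 = 58.7°.
A waning Moon lies in 180°–360°, so θ = 360° − 58.7° = 301.3°.
At 360°/29.5 d per day, 301.3° corresponds to 24.69 days.

24.7 days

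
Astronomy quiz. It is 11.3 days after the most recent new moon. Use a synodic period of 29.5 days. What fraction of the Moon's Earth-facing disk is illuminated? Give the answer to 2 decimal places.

The Moon has covered 11.3/29.5 of its cycle, so θ ≈ 360° × 11.3/29.5 = 137.9°.
Illuminated fraction = (1 − cos 137.9°)/2 = (1 − (-0.742))/2 ≈ 0.871.

0.87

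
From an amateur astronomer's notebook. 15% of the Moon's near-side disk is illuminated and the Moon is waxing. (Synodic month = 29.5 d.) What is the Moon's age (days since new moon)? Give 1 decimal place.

cos θ = 1 − 2f = 0.700, giving a principal value of 45.6°.
Waxing ⇒ before full, so θ = 45.6°.
At 360°/29.5 d per day, 45.6° corresponds to 3.73 days.

3.7 days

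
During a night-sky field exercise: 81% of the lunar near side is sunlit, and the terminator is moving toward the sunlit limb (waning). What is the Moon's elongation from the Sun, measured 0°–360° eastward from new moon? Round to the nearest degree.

Invert f = (1 − cos θ)/2 to get cos θ = 1 − 2(0.81) = -0.620, hence θ₀ = arccos -0.620 = 128.3°.
A waning Moon lies in 180°–360°, so θ = 360° − 128.3° = 231.7°.

232°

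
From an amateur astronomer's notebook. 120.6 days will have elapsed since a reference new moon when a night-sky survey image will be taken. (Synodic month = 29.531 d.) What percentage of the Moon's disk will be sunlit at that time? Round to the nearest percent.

Reduce mod P: 120.6 − 4×29.531 = 2.48 d into the current lunation.
Elongation θ = 360° × 2.48/29.531 ≈ 30.2°.
With cos θ = 0.864, the lit fraction is (1 − 0.864)/2 ≈ 0.068, so 7%.

7%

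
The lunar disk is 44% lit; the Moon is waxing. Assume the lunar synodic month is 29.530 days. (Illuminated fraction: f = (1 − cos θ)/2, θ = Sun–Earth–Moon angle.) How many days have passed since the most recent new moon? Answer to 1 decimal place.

6.8 days

From f = (1 − cos θ)/2: cos θ = 1 − 2×0.44 = 0.120; arccos → 83.1°.
Before full moon the principal value applies: θ = 83.1°.
That fraction of the synodic month is 83.1/360 × 29.530 d ≈ 6.82 d.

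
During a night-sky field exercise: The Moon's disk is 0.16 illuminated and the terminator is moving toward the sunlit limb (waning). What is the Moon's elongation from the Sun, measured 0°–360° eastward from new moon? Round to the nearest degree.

313°

Invert f = (1 − cos θ)/2 to get cos θ = 1 − 2(0.16) = 0.680, hence θ₀ = arccos 0.680 = 47.2°.
Since the Moon is past full (waning), take the reflex angle: θ = 360° − 47.2° = 312.8°.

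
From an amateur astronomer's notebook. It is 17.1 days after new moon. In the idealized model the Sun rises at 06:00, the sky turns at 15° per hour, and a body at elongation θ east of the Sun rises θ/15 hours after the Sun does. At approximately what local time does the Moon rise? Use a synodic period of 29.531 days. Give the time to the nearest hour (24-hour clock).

Elongation θ = 360° × 17.1/29.531 ≈ 208.5°.
The Moon trails the Sun by θ/15 = 208.5/15 ≈ 13.90 hours.
06:00 + 13.90 h ≈ 19:54 → 20:00 to the nearest hour.

20:00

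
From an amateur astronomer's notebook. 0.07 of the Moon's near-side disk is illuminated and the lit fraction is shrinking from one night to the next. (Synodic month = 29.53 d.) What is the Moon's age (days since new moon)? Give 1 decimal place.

cos θ = 1 − 2f = 0.860, giving a principal value of 30.7°.
Waning ⇒ past full, so θ = 360° − 30.7° = 329.3°.
Age = 29.53 × 329.3°/360° ≈ 27.01 days.

27.0 days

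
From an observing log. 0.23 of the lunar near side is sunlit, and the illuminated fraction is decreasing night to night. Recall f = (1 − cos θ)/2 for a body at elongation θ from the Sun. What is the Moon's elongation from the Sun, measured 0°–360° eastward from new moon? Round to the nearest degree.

Invert f = (1 − cos θ)/2 to get cos θ = 1 − 2(0.23) = 0.540, hence θ₀ = arccos 0.540 = 57.3°.
Waning ⇒ past full, so θ = 360° − 57.3° = 302.7°.

303°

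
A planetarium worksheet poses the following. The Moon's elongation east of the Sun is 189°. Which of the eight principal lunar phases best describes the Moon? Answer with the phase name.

full moon

189° lies in the full moon sector of the 8-phase cycle.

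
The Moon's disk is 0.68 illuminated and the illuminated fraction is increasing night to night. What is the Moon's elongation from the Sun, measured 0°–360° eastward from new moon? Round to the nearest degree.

111°

Invert f = (1 − cos θ)/2 to get cos θ = 1 − 2(0.68) = -0.360, hence θ₀ = arccos -0.360 = 111.1°.
The Moon is waxing (0°–180°), so θ = 111.1° directly.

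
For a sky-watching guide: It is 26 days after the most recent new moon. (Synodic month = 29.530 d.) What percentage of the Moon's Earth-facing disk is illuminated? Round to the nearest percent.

13%

Phase angle: θ = 360°·(26 d)/(29.530 d) = 317.0°.
With cos θ = 0.731, the lit fraction is (1 − 0.731)/2 ≈ 0.135, so 13%.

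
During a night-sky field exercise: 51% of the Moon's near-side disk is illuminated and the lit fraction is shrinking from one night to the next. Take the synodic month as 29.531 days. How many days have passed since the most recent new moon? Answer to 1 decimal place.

22.1 days

From f = (1 − cos θ)/2: cos θ = 1 − 2×0.51 = -0.020; arccos → 91.1°.
Since the Moon is past full (waning), take the reflex angle: θ = 360° − 91.1° = 268.9°.
At 360°/29.531 d per day, 268.9° corresponds to 22.05 days.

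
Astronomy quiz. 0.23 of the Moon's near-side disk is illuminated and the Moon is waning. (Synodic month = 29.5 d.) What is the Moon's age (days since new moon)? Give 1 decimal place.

cos θ = 1 − 2f = 0.540, giving a principal value of 57.3°.
Since the Moon is past full (waning), take the reflex angle: θ = 360° − 57.3° = 302.7°.
Age = 29.5 × 302.7°/360° ≈ 24.80 days.

24.8 days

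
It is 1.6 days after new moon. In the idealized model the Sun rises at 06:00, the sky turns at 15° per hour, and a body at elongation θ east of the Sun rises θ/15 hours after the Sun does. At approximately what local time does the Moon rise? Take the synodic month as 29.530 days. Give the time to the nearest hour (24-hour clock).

Phase angle: θ = 360°·(1.6 d)/(29.530 d) = 19.5°.
Delay after the Sun = 19.5° / (15°/h) ≈ 1.30 h.
06:00 + 1.30 h ≈ 07:18 → 07:00 to the nearest hour.

07:00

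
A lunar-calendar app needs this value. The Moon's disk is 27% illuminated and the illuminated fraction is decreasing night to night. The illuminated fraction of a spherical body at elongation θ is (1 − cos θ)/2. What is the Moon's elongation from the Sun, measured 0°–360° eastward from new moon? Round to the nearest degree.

From f = (1 − cos θ)/2: cos θ = 1 − 2×0.27 = 0.460; arccos → 62.6°.
A waning Moon lies in 180°–360°, so θ = 360° − 62.6° = 297.4°.

297°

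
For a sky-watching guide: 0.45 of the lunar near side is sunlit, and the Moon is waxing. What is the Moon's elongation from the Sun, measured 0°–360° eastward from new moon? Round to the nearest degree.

From f = (1 − cos θ)/2: cos θ = 1 − 2×0.45 = 0.100; arccos → 84.3°.
Before full moon the principal value applies: θ = 84.3°.

84°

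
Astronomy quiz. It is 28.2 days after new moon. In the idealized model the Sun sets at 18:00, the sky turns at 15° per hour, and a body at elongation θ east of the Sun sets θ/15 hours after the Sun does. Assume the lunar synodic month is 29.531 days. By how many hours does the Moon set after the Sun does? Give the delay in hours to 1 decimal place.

The Moon has covered 28.2/29.531 of its cycle, so θ ≈ 360° × 28.2/29.531 = 343.8°.
The Moon trails the Sun by θ/15 = 343.8/15 ≈ 22.92 hours.
So the Moon sets 22.92 h after the Sun.

22.9 h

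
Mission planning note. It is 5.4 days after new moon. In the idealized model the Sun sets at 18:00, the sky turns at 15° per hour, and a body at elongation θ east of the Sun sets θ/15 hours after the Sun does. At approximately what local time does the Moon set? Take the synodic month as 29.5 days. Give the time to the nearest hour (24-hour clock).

22:00

The Moon has covered 5.4/29.5 of its cycle, so θ ≈ 360° × 5.4/29.5 = 65.9°.
Delay after the Sun = 65.9° / (15°/h) ≈ 4.39 h.
18:00 + 4.39 h ≈ 22:24 → 22:00 to the nearest hour.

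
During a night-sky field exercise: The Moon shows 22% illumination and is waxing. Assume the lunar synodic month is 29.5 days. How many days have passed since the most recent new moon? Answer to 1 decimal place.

Invert f = (1 − cos θ)/2 to get cos θ = 1 − 2(0.22) = 0.560, hence θ₀ = arccos 0.560 = 55.9°.
Before full moon the principal value applies: θ = 55.9°.
That fraction of the synodic month is 55.9/360 × 29.5 d ≈ 4.58 d.

4.6 days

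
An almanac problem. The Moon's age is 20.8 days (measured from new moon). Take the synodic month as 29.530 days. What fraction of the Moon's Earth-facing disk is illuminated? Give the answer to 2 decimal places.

0.64

Elongation θ = 360° × 20.8/29.530 ≈ 253.6°.
Illuminated fraction = (1 − cos 253.6°)/2 = (1 − (-0.283))/2 ≈ 0.641.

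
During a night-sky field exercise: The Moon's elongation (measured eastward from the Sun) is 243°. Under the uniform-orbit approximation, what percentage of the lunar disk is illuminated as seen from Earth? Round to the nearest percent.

f = (1 − cos 243°)/2 = (1 − (-0.454))/2 ≈ 0.727, i.e. 73%.

73%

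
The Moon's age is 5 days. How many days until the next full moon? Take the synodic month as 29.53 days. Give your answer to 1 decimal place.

Full moon occurs at elongation 180°, i.e. at age 29.53 × 180/360 = 14.765 d.
So 9.765 days remain (14.765 − 5).

9.8 days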